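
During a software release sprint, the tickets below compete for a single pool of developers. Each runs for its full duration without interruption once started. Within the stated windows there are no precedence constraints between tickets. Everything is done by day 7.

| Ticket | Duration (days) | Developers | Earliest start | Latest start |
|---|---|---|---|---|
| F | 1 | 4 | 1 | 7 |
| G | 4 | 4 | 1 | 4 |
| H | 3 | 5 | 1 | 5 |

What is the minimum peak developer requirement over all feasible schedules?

8

Early-start (F@1, G@1, H@1) gives peak 13: d1:13  d2:9  d3:9  d4:4  d5:0  d6:0  d7:0.
Shift H→5.
Schedule F@1, G@1, H@5: d1:8  d2:4  d3:4  d4:4  d5:5  d6:5  d7:5 — peak 8.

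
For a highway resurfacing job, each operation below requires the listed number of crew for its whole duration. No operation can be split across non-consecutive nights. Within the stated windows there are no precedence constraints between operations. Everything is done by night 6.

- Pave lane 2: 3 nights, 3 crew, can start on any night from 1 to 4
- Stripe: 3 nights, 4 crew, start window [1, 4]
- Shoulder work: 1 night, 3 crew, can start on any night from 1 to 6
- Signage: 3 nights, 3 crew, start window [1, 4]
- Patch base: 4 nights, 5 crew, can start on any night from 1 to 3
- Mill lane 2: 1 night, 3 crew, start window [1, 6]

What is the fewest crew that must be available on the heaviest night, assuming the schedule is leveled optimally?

Early-start (Pave lane 2@1, Stripe@1, Shoulder work@1, Signage@1, Patch base@1, Mill lane 2@1) gives peak 21: n1:21  n2:15  n3:15  n4:5  n5:0  n6:0.
Shift Stripe→4, Patch base→2, Mill lane 2→6.
Schedule Pave lane 2@1, Stripe@4, Shoulder work@1, Signage@1, Patch base@2, Mill lane 2@6: n1:9  n2:11  n3:11  n4:9  n5:9  n6:7 — peak 11.

11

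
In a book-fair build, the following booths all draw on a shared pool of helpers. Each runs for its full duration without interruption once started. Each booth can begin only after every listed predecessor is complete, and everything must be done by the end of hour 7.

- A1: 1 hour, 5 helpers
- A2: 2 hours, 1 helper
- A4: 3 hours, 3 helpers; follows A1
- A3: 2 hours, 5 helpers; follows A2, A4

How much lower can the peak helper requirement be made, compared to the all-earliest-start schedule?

Early-start peak: h1:6  h2:4  h3:3  h4:3  h5:5  h6:5  h7:0 ⇒ 6.
Leveled (A1@1, A2@2, A4@2, A3@5): h1:5  h2:4  h3:4  h4:3  h5:5  h6:5  h7:0 ⇒ 5.
Reduction 6 − 5 = 1.

1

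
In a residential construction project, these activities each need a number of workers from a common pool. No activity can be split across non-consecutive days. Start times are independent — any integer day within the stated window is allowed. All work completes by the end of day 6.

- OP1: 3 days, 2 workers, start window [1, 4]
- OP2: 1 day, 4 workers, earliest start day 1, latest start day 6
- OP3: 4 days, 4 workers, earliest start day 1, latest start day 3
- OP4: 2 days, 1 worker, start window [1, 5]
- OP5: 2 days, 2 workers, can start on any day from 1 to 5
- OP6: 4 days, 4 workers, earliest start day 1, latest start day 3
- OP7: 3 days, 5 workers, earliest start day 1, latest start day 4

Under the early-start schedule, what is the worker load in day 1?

At early start, day 1 has: OP1, OP2, OP3, OP4, OP5, OP6, OP7.
Demand: 2 + 4 + 4 + 1 + 2 + 4 + 5 = 22.

22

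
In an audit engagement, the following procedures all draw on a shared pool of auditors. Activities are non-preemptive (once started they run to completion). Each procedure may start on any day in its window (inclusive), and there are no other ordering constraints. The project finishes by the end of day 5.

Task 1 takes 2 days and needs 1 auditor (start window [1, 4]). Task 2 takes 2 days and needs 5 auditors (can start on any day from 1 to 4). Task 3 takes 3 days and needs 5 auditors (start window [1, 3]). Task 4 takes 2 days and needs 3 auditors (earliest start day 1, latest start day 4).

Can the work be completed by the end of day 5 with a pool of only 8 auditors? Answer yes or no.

yes

Schedule Task 1@1, Task 2@1, Task 3@3, Task 4@3: d1:6  d2:6  d3:8  d4:8  d5:5 — peak 8 ≤ 8.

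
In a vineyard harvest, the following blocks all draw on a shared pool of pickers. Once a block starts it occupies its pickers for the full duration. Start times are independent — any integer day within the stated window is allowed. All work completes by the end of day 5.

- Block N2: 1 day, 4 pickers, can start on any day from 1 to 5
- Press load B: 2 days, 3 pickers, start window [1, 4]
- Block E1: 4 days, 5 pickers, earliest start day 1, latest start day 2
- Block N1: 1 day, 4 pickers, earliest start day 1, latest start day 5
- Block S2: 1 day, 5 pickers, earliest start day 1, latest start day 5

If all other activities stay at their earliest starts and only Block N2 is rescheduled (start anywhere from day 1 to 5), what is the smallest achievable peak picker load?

Block N2@1: d1:21  d2:8  d3:5  d4:5  d5:0 → peak 21
Block N2@2: d1:17  d2:12  d3:5  d4:5  d5:0 → peak 17
Block N2@3: d1:17  d2:8  d3:9  d4:5  d5:0 → peak 17
Block N2@4: d1:17  d2:8  d3:5  d4:9  d5:0 → peak 17
Block N2@5: d1:17  d2:8  d3:5  d4:5  d5:4 → peak 17
Best is Block N2@2, peak 17.

17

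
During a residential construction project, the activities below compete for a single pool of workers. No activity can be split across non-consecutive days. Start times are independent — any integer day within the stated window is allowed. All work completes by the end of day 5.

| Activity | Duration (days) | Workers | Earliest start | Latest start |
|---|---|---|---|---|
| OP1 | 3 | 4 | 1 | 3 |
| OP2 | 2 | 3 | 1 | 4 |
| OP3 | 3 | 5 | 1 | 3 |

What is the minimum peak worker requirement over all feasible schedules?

Early-start (OP1@1, OP2@1, OP3@1) gives peak 12: d1:12  d2:12  d3:9  d4:0  d5:0.
Shift OP3→3.
Schedule OP1@1, OP2@1, OP3@3: d1:7  d2:7  d3:9  d4:5  d5:5 — peak 9.

9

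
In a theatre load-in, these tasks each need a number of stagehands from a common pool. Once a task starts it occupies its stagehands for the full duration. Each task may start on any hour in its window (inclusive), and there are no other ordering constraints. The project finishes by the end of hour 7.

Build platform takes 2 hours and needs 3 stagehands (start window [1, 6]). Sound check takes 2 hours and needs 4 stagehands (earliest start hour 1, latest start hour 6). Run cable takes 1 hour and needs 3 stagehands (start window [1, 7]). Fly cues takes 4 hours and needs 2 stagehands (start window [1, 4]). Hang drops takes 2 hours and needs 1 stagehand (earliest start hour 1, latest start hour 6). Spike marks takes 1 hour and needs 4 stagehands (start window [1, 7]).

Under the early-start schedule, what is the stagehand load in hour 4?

2

At early start, hour 4 has: Fly cues.
Demand: 2 = 2.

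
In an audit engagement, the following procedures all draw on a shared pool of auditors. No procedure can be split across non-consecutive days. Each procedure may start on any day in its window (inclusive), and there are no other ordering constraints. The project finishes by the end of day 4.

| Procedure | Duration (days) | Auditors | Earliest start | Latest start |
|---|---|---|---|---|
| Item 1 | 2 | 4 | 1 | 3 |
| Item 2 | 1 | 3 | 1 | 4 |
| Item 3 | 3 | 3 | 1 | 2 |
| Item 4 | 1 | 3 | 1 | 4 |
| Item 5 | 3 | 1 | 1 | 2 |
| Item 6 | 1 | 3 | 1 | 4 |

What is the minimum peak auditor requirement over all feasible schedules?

8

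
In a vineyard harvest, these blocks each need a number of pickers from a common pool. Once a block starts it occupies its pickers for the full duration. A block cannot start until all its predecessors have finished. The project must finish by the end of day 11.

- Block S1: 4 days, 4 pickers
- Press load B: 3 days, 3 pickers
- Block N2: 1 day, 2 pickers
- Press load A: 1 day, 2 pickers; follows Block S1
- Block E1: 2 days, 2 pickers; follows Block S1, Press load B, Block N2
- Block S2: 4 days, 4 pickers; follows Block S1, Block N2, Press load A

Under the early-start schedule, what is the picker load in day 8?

4

At early start, day 8 has: Block S2.
Demand: 4 = 4.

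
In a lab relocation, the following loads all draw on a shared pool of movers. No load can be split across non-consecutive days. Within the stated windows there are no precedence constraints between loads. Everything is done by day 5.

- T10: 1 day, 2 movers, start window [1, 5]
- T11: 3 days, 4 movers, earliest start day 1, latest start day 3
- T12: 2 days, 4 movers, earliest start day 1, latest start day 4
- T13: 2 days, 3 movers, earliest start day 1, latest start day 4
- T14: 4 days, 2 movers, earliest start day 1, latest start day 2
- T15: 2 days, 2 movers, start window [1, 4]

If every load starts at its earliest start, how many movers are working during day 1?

17

At early start, day 1 has: T10, T11, T12, T13, T14, T15.
Demand: 2 + 4 + 4 + 3 + 2 + 2 = 17.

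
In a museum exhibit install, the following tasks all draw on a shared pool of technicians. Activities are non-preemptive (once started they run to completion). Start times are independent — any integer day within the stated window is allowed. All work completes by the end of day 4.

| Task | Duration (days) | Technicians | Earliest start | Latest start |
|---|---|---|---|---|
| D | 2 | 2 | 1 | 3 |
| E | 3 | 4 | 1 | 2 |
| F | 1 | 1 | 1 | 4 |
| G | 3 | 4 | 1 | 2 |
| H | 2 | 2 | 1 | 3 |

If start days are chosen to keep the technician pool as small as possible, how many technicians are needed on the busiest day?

10

Early-start (D@1, E@1, F@1, G@1, H@1) gives peak 13: d1:13  d2:12  d3:8  d4:0.
Shift G→2, H→3.
Schedule D@1, E@1, F@1, G@2, H@3: d1:7  d2:10  d3:10  d4:6 — peak 10.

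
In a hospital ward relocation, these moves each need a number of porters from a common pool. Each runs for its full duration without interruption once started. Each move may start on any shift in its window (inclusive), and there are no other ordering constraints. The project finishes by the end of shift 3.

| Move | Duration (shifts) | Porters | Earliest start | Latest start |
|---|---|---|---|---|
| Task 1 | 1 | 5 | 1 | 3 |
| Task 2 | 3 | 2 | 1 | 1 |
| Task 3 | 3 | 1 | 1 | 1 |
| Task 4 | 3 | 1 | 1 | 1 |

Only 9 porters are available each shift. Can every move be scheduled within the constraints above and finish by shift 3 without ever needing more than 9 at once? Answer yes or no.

yes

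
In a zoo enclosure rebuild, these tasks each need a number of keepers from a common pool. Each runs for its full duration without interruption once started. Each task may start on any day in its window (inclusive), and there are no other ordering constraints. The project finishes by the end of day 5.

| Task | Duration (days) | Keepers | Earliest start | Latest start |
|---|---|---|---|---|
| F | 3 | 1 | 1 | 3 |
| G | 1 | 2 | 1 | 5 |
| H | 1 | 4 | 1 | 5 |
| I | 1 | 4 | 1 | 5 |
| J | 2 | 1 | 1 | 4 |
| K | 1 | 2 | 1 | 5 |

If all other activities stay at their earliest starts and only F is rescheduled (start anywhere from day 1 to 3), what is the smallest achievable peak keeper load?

13

F@1: d1:14  d2:2  d3:1  d4:0  d5:0 → peak 14
F@2: d1:13  d2:2  d3:1  d4:1  d5:0 → peak 13
F@3: d1:13  d2:1  d3:1  d4:1  d5:1 → peak 13
Best is F@2, peak 13.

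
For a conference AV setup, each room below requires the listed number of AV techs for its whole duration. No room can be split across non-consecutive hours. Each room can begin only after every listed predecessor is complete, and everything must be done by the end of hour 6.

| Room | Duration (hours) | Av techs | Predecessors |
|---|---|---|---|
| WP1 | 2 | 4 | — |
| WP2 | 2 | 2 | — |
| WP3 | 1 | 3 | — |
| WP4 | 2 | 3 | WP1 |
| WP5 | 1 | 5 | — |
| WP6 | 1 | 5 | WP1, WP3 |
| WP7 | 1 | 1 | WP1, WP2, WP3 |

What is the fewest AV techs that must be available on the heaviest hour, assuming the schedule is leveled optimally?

Early-start (WP1@1, WP2@1, WP3@1, WP4@3, WP5@1, WP6@3, WP7@3) gives peak 14: h1:14  h2:6  h3:9  h4:3  h5:0  h6:0.
Shift WP3→3, WP5→5, WP6→6, WP7→4.
Schedule WP1@1, WP2@1, WP3@3, WP4@3, WP5@5, WP6@6, WP7@4: h1:6  h2:6  h3:6  h4:4  h5:5  h6:5 — peak 6.
Total AV tech-hours = 32 over 6 hours ⇒ peak ≥ ⌈32/6⌉ = 6, so 6 is optimal.

6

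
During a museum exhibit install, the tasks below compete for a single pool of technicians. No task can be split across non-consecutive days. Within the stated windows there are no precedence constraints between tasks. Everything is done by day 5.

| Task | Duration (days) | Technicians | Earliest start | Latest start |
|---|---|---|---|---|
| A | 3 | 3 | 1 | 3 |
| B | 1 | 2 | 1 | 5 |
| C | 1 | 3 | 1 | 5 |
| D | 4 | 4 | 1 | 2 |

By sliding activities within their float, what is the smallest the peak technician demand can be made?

Early-start (A@1, B@1, C@1, D@1) gives peak 12: d1:12  d2:7  d3:7  d4:4  d5:0.
Shift C→4, D→2.
Schedule A@1, B@1, C@4, D@2: d1:5  d2:7  d3:7  d4:7  d5:4 — peak 7.

7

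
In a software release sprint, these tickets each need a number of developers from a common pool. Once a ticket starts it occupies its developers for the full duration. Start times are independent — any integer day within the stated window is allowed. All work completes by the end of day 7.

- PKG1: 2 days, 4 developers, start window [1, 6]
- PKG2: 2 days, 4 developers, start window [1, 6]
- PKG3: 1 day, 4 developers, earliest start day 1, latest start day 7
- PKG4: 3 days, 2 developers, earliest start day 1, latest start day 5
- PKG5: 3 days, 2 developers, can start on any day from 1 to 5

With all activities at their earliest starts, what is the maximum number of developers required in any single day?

16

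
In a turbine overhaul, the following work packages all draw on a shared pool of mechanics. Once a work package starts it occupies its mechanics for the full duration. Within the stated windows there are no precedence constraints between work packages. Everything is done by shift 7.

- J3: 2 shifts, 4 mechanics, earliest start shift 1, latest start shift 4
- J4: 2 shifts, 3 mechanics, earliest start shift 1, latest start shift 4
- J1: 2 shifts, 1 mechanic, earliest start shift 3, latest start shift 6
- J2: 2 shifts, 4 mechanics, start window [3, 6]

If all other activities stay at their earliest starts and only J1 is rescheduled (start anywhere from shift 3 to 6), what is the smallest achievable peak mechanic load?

J1@3: s1:7  s2:7  s3:5  s4:5  s5:0  s6:0  s7:0 → peak 7
J1@4: s1:7  s2:7  s3:4  s4:5  s5:1  s6:0  s7:0 → peak 7
J1@5: s1:7  s2:7  s3:4  s4:4  s5:1  s6:1  s7:0 → peak 7
J1@6: s1:7  s2:7  s3:4  s4:4  s5:0  s6:1  s7:1 → peak 7
Best is J1@3, peak 7.

7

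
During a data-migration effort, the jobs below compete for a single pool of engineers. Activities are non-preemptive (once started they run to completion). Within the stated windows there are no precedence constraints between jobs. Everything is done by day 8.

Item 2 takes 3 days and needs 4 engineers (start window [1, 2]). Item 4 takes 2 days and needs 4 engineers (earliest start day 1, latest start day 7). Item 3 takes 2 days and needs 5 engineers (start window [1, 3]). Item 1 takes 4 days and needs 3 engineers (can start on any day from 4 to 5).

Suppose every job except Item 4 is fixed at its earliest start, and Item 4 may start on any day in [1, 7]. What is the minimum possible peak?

Item 4@1: d1:13  d2:13  d3:4  d4:3  d5:3  d6:3  d7:3  d8:0 → peak 13
Item 4@2: d1:9  d2:13  d3:8  d4:3  d5:3  d6:3  d7:3  d8:0 → peak 13
Item 4@3: d1:9  d2:9  d3:8  d4:7  d5:3  d6:3  d7:3  d8:0 → peak 9
Item 4@4: d1:9  d2:9  d3:4  d4:7  d5:7  d6:3  d7:3  d8:0 → peak 9
Item 4@5: d1:9  d2:9  d3:4  d4:3  d5:7  d6:7  d7:3  d8:0 → peak 9
Item 4@6: d1:9  d2:9  d3:4  d4:3  d5:3  d6:7  d7:7  d8:0 → peak 9
Item 4@7: d1:9  d2:9  d3:4  d4:3  d5:3  d6:3  d7:7  d8:4 → peak 9
Best is Item 4@3, peak 9.

9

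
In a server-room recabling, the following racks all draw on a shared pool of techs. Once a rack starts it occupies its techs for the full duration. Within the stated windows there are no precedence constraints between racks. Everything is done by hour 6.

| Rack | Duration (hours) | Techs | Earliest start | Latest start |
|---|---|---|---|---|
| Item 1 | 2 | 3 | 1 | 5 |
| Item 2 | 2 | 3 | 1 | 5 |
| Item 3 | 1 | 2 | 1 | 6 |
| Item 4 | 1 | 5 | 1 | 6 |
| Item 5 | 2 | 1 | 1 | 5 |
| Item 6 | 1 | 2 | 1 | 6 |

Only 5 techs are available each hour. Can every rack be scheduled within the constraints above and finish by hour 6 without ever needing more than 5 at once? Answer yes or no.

yes

Schedule Item 1@1, Item 2@3, Item 3@1, Item 4@5, Item 5@2, Item 6@4: h1:5  h2:4  h3:4  h4:5  h5:5  h6:0 — peak 5 ≤ 5.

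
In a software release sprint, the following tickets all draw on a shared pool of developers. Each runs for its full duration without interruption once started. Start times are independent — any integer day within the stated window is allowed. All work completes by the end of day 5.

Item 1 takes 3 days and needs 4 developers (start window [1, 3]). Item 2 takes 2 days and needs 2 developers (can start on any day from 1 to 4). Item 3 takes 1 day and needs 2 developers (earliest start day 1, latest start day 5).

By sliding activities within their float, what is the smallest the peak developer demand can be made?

4

Early-start (Item 1@1, Item 2@1, Item 3@1) gives peak 8: d1:8  d2:6  d3:4  d4:0  d5:0.
Shift Item 2→4, Item 3→4.
Schedule Item 1@1, Item 2@4, Item 3@4: d1:4  d2:4  d3:4  d4:4  d5:2 — peak 4.
Total developer-days = 18 over 5 days ⇒ peak ≥ ⌈18/5⌉ = 4, so 4 is optimal.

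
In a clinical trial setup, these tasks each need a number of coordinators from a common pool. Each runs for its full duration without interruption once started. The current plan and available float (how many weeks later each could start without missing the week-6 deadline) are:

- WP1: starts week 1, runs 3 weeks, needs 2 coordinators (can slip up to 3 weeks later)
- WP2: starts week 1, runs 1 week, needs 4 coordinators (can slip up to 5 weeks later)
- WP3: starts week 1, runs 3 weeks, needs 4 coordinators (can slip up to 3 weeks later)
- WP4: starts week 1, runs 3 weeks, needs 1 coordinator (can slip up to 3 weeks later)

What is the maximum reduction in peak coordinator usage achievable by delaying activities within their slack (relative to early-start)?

Early-start peak: w1:11  w2:7  w3:7  w4:0  w5:0  w6:0 ⇒ 11.
Leveled (WP1@1, WP2@1, WP3@2, WP4@4): w1:6  w2:6  w3:6  w4:5  w5:1  w6:1 ⇒ 6.
Reduction 11 − 6 = 5.

5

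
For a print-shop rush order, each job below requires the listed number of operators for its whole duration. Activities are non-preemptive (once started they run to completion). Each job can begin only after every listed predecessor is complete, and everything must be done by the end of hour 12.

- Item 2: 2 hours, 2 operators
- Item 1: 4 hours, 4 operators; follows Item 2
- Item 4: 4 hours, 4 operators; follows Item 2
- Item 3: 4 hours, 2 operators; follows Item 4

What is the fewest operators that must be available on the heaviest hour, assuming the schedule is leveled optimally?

Early-start (Item 2@1, Item 1@3, Item 4@3, Item 3@7) gives peak 8: h1:2  h2:2  h3:8  h4:8  h5:8  h6:8  h7:2  h8:2  h9:2  h10:2  h11:0  h12:0.
Shift Item 1→7.
Schedule Item 2@1, Item 1@7, Item 4@3, Item 3@7: h1:2  h2:2  h3:4  h4:4  h5:4  h6:4  h7:6  h8:6  h9:6  h10:6  h11:0  h12:0 — peak 6.

6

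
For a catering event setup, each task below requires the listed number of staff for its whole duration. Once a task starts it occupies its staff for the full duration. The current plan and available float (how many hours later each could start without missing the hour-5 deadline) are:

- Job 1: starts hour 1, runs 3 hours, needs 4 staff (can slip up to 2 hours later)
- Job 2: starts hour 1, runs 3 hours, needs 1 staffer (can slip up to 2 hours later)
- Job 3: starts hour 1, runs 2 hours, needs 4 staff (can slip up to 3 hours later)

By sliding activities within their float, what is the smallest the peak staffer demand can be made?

Early-start (Job 1@1, Job 2@1, Job 3@1) gives peak 9: h1:9  h2:9  h3:5  h4:0  h5:0.
Shift Job 3→4.
Schedule Job 1@1, Job 2@1, Job 3@4: h1:5  h2:5  h3:5  h4:4  h5:4 — peak 5.
Total staffer-hours = 23 over 5 hours ⇒ peak ≥ ⌈23/5⌉ = 5, so 5 is optimal.

5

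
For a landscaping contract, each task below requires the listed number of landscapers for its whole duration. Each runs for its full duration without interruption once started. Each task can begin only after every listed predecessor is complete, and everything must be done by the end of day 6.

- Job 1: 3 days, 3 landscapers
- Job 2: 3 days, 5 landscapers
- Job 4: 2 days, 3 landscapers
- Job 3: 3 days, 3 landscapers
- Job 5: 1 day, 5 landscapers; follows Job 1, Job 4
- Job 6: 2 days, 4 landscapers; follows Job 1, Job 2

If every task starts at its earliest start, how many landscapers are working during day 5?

4

At early start, day 5 has: Job 6.
Demand: 4 = 4.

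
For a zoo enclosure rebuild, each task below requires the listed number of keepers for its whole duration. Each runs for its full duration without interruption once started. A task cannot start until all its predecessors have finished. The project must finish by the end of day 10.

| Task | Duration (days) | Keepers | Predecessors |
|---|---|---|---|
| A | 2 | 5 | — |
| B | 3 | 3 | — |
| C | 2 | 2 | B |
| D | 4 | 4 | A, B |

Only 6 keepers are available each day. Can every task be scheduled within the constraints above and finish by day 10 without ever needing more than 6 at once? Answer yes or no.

yes

Schedule A@1, B@3, C@6, D@6: d1:5  d2:5  d3:3  d4:3  d5:3  d6:6  d7:6  d8:4  d9:4  d10:0 — peak 6 ≤ 6.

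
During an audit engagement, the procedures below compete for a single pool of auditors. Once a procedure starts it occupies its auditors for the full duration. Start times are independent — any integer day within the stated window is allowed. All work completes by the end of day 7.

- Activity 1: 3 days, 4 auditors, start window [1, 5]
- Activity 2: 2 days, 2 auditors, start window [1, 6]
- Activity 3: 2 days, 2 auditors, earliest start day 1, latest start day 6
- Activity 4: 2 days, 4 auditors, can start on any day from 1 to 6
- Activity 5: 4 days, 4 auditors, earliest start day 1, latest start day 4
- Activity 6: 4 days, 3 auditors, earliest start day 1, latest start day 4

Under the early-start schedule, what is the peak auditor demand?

19

Early-start schedule: Activity 1@1, Activity 2@1, Activity 3@1, Activity 4@1, Activity 5@1, Activity 6@1.
Load per day: day 1: 19, day 2: 19, day 3: 11, day 4: 7, day 5: 0, day 6: 0, day 7: 0.
Peak is 19.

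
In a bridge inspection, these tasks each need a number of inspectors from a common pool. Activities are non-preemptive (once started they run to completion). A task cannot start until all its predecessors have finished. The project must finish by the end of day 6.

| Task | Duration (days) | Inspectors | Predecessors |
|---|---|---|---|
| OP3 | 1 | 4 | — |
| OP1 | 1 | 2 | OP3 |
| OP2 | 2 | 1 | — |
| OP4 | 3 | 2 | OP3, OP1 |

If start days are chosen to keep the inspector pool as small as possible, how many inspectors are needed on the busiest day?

4

Early-start (OP3@1, OP1@2, OP2@1, OP4@3) gives peak 5: d1:5  d2:3  d3:2  d4:2  d5:2  d6:0.
Shift OP2→2.
Schedule OP3@1, OP1@2, OP2@2, OP4@3: d1:4  d2:3  d3:3  d4:2  d5:2  d6:0 — peak 4.
No arrangement of the 20 feasible schedules does better.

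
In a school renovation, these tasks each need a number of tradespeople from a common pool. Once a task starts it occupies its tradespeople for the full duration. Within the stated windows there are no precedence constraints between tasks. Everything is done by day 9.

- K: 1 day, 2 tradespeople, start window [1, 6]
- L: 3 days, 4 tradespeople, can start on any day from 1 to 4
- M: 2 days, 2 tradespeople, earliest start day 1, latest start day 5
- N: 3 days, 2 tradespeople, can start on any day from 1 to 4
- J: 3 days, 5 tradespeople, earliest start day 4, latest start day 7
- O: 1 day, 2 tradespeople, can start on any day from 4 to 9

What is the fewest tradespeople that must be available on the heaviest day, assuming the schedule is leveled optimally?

Early-start (K@1, L@1, M@1, N@1, J@4, O@4) gives peak 10: d1:10  d2:8  d3:6  d4:7  d5:5  d6:5  d7:0  d8:0  d9:0.
Shift M→2, N→4, J→7.
Schedule K@1, L@1, M@2, N@4, J@7, O@4: d1:6  d2:6  d3:6  d4:4  d5:2  d6:2  d7:5  d8:5  d9:5 — peak 6.

6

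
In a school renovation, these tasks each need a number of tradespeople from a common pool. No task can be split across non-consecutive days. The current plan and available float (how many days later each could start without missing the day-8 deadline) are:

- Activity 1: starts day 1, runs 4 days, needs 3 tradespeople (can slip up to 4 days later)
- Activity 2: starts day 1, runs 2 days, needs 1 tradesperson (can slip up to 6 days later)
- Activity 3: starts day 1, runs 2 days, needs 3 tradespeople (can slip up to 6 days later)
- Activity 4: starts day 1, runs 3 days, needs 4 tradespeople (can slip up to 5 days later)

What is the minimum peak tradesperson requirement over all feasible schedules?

6

Early-start (Activity 1@1, Activity 2@1, Activity 3@1, Activity 4@1) gives peak 11: d1:11  d2:11  d3:7  d4:3  d5:0  d6:0  d7:0  d8:0.
Shift Activity 3→3, Activity 4→5.
Schedule Activity 1@1, Activity 2@1, Activity 3@3, Activity 4@5: d1:4  d2:4  d3:6  d4:6  d5:4  d6:4  d7:4  d8:0 — peak 6.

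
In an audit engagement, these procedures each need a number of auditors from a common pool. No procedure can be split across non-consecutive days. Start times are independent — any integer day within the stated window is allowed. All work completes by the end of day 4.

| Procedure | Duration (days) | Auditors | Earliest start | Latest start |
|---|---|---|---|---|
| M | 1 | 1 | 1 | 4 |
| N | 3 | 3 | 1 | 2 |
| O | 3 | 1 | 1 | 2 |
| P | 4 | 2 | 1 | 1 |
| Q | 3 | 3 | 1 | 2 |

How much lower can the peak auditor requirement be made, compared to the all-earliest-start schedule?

Early-start peak: d1:10  d2:9  d3:9  d4:2 ⇒ 10.
Leveled (M@1, N@1, O@1, P@1, Q@2): d1:7  d2:9  d3:9  d4:5 ⇒ 9.
Reduction 10 − 9 = 1.

1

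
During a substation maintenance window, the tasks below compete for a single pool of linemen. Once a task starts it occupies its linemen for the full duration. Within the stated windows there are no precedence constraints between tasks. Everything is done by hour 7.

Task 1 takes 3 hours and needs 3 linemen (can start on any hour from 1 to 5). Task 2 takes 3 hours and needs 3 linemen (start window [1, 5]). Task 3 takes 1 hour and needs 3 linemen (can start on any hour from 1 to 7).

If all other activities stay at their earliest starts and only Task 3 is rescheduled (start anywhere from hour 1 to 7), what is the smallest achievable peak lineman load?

6

Task 3@1: h1:9  h2:6  h3:6  h4:0  h5:0  h6:0  h7:0 → peak 9
Task 3@2: h1:6  h2:9  h3:6  h4:0  h5:0  h6:0  h7:0 → peak 9
Task 3@3: h1:6  h2:6  h3:9  h4:0  h5:0  h6:0  h7:0 → peak 9
Task 3@4: h1:6  h2:6  h3:6  h4:3  h5:0  h6:0  h7:0 → peak 6
Task 3@5: h1:6  h2:6  h3:6  h4:0  h5:3  h6:0  h7:0 → peak 6
Task 3@6: h1:6  h2:6  h3:6  h4:0  h5:0  h6:3  h7:0 → peak 6
Task 3@7: h1:6  h2:6  h3:6  h4:0  h5:0  h6:0  h7:3 → peak 6
Best is Task 3@4, peak 6.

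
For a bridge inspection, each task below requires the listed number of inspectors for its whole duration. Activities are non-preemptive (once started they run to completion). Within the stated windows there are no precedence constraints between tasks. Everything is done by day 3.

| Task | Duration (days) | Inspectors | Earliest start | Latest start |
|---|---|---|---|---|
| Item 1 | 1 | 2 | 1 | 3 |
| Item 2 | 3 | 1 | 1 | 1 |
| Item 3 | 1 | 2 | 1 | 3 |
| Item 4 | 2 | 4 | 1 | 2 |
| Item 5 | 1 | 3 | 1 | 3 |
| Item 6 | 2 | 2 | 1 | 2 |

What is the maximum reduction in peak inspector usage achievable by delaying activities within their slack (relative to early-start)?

6

Early-start peak: d1:14  d2:7  d3:1 ⇒ 14.
Leveled (Item 1@1, Item 2@1, Item 3@1, Item 4@2, Item 5@1, Item 6@2): d1:8  d2:7  d3:7 ⇒ 8.
Reduction 14 − 8 = 6.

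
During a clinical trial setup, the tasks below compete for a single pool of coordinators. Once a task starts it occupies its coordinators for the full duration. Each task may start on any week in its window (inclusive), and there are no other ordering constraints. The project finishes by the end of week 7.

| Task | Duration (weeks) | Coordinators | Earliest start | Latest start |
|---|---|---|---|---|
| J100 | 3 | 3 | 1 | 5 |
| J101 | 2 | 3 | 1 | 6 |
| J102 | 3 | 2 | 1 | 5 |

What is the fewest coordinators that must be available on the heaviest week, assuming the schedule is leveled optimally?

5

Early-start (J100@1, J101@1, J102@1) gives peak 8: w1:8  w2:8  w3:5  w4:0  w5:0  w6:0  w7:0.
Shift J101→4.
Schedule J100@1, J101@4, J102@1: w1:5  w2:5  w3:5  w4:3  w5:3  w6:0  w7:0 — peak 5.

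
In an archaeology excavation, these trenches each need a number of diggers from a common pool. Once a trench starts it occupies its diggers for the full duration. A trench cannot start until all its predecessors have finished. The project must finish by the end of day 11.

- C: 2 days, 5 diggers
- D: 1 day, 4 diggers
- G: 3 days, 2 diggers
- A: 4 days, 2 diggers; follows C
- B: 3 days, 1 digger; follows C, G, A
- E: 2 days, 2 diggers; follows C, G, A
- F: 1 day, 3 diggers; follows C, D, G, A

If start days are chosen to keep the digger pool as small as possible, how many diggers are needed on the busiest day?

Early-start (C@1, D@1, G@1, A@3, B@7, E@7, F@7) gives peak 11: d1:11  d2:7  d3:4  d4:2  d5:2  d6:2  d7:6  d8:3  d9:1  d10:0  d11:0.
Shift D→3, G→4, A→4, B→8, E→8, F→10.
Schedule C@1, D@3, G@4, A@4, B@8, E@8, F@10: d1:5  d2:5  d3:4  d4:4  d5:4  d6:4  d7:2  d8:3  d9:3  d10:4  d11:0 — peak 5.

5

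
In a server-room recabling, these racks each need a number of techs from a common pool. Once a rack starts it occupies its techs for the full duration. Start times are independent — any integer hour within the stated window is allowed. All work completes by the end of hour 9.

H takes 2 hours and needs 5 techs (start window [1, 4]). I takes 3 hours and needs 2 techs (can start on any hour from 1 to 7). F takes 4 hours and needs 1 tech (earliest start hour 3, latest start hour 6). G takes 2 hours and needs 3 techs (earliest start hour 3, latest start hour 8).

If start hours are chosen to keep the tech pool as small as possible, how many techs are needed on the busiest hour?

Early-start (H@1, I@1, F@3, G@3) gives peak 7: h1:7  h2:7  h3:6  h4:4  h5:1  h6:1  h7:0  h8:0  h9:0.
Shift I→3, G→6.
Schedule H@1, I@3, F@3, G@6: h1:5  h2:5  h3:3  h4:3  h5:3  h6:4  h7:3  h8:0  h9:0 — peak 5.

5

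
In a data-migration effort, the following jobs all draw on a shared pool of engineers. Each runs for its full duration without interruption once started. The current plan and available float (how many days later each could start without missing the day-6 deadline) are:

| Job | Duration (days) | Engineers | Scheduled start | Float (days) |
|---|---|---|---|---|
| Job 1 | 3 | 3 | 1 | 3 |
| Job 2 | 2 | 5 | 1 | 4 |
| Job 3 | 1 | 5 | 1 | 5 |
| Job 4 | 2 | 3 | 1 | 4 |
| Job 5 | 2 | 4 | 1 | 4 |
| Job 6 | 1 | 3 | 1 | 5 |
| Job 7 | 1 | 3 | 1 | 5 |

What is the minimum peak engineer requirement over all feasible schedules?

8

Early-start (Job 1@1, Job 2@1, Job 3@1, Job 4@1, Job 5@1, Job 6@1, Job 7@1) gives peak 26: d1:26  d2:15  d3:3  d4:0  d5:0  d6:0.
Shift Job 3→3, Job 4→4, Job 5→4, Job 6→6, Job 7→6.
Schedule Job 1@1, Job 2@1, Job 3@3, Job 4@4, Job 5@4, Job 6@6, Job 7@6: d1:8  d2:8  d3:8  d4:7  d5:7  d6:6 — peak 8.
Total engineer-days = 44 over 6 days ⇒ peak ≥ ⌈44/6⌉ = 8, so 8 is optimal.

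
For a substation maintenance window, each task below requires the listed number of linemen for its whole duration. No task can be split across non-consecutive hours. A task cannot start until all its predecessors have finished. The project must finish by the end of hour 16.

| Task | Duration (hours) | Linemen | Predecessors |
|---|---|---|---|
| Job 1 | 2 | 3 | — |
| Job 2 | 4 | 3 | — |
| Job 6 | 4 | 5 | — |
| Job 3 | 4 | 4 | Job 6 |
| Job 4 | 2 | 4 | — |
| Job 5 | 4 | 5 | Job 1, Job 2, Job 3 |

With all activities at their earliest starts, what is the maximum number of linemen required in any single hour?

Early-start schedule: Job 1@1, Job 2@1, Job 6@1, Job 3@5, Job 4@1, Job 5@9.
Load per hour: hour 1: 15, hour 2: 15, hour 3: 8, hour 4: 8, hour 5: 4, hour 6: 4, hour 7: 4, hour 8: 4, hour 9: 5, hour 10: 5, hour 11: 5, hour 12: 5, hour 13: 0, hour 14: 0, hour 15: 0, hour 16: 0.
Peak is 15.

15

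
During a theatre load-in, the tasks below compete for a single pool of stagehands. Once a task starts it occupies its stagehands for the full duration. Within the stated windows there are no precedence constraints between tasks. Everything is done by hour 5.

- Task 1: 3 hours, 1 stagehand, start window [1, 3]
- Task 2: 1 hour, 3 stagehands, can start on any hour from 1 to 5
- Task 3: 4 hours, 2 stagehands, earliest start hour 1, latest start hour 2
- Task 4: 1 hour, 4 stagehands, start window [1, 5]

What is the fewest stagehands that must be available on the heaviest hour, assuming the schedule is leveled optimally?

Early-start (Task 1@1, Task 2@1, Task 3@1, Task 4@1) gives peak 10: h1:10  h2:3  h3:3  h4:2  h5:0.
Shift Task 2→4, Task 4→5.
Schedule Task 1@1, Task 2@4, Task 3@1, Task 4@5: h1:3  h2:3  h3:3  h4:5  h5:4 — peak 5.

5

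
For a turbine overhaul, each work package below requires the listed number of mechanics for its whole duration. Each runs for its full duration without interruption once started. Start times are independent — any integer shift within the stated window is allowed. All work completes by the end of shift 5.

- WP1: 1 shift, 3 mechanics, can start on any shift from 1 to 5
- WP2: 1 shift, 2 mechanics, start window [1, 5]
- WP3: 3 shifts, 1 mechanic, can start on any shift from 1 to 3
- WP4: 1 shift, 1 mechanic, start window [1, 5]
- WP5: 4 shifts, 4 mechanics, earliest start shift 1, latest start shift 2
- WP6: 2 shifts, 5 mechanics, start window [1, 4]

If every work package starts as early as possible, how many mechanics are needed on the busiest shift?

16

Early-start schedule: WP1@1, WP2@1, WP3@1, WP4@1, WP5@1, WP6@1.
Load per shift: shift 1: 16, shift 2: 10, shift 3: 5, shift 4: 4, shift 5: 0.
Peak is 16.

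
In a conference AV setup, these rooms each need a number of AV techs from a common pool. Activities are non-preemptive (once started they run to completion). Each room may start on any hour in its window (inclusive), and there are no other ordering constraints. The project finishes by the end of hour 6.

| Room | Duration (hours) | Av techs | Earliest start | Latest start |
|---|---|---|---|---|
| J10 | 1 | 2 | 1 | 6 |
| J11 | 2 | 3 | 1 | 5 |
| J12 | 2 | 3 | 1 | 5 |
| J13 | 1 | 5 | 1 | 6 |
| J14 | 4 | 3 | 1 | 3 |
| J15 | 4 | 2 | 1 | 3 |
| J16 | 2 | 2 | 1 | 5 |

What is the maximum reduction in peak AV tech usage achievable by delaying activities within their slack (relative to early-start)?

12

Early-start peak: h1:20  h2:13  h3:5  h4:5  h5:0  h6:0 ⇒ 20.
Leveled (J10@1, J11@1, J12@1, J13@6, J14@3, J15@2, J16@3): h1:8  h2:8  h3:7  h4:7  h5:5  h6:8 ⇒ 8.
Reduction 20 − 8 = 12.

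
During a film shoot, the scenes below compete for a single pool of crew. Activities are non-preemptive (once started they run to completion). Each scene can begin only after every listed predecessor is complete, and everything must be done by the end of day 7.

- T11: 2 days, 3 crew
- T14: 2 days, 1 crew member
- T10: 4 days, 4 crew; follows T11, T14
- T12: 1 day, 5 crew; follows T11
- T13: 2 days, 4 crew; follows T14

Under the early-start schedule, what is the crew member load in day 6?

4

At early start, day 6 has: T10.
Demand: 4 = 4.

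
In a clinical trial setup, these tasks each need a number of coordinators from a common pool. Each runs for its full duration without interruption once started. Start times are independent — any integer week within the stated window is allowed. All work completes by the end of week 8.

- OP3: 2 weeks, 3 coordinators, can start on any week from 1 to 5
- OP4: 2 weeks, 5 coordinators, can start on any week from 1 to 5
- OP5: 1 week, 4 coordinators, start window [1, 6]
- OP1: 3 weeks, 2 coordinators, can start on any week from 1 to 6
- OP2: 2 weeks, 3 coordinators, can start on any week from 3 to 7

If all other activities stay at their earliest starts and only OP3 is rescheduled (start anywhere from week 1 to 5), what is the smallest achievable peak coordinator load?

OP3@1: w1:14  w2:10  w3:5  w4:3  w5:0  w6:0  w7:0  w8:0 → peak 14
OP3@2: w1:11  w2:10  w3:8  w4:3  w5:0  w6:0  w7:0  w8:0 → peak 11
OP3@3: w1:11  w2:7  w3:8  w4:6  w5:0  w6:0  w7:0  w8:0 → peak 11
OP3@4: w1:11  w2:7  w3:5  w4:6  w5:3  w6:0  w7:0  w8:0 → peak 11
OP3@5: w1:11  w2:7  w3:5  w4:3  w5:3  w6:3  w7:0  w8:0 → peak 11
Best is OP3@2, peak 11.

11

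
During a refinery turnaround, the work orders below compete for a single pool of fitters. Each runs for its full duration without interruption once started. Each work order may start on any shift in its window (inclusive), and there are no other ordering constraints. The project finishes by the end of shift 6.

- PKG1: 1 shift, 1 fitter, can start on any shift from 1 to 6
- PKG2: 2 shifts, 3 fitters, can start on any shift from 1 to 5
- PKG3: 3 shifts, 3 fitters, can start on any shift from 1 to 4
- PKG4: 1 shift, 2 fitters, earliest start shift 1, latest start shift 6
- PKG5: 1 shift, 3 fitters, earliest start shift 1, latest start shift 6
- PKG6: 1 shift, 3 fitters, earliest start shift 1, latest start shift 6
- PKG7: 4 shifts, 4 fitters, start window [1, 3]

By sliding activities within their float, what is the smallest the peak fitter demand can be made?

Early-start (PKG1@1, PKG2@1, PKG3@1, PKG4@1, PKG5@1, PKG6@1, PKG7@1) gives peak 19: s1:19  s2:10  s3:7  s4:4  s5:0  s6:0.
Shift PKG4→4, PKG5→5, PKG6→6, PKG7→3.
Schedule PKG1@1, PKG2@1, PKG3@1, PKG4@4, PKG5@5, PKG6@6, PKG7@3: s1:7  s2:6  s3:7  s4:6  s5:7  s6:7 — peak 7.
Total fitter-shifts = 40 over 6 shifts ⇒ peak ≥ ⌈40/6⌉ = 7, so 7 is optimal.

7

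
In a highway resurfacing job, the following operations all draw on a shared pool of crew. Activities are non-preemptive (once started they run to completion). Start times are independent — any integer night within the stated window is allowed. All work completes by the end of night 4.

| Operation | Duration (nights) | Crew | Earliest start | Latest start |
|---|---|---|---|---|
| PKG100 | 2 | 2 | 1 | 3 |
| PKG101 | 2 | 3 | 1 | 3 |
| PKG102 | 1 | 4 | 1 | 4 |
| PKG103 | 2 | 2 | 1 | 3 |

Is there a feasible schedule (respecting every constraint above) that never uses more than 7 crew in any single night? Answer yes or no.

yes

Schedule PKG100@1, PKG101@1, PKG102@3, PKG103@3: n1:5  n2:5  n3:6  n4:2 — peak 6 ≤ 7.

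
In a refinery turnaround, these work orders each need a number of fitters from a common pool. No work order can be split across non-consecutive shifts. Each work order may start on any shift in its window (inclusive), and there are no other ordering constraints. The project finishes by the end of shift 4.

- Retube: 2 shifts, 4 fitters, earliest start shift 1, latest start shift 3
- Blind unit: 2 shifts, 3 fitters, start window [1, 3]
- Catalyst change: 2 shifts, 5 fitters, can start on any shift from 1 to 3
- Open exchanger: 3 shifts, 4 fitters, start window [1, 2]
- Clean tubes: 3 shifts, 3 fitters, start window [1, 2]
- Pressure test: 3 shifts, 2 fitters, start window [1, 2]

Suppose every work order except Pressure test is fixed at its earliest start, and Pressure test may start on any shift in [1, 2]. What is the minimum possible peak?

21

Pressure test@1: s1:21  s2:21  s3:9  s4:0 → peak 21
Pressure test@2: s1:19  s2:21  s3:9  s4:2 → peak 21
Best is Pressure test@1, peak 21.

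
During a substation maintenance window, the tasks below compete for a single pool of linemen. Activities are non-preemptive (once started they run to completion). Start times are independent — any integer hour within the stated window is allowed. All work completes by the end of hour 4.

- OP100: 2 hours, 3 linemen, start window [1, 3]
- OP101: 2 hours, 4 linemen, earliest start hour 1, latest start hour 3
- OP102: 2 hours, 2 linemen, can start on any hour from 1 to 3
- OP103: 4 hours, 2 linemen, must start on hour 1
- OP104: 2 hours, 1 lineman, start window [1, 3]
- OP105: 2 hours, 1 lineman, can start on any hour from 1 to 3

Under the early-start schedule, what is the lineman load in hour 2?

13

At early start, hour 2 has: OP100, OP101, OP102, OP103, OP104, OP105.
Demand: 3 + 4 + 2 + 2 + 1 + 1 = 13.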